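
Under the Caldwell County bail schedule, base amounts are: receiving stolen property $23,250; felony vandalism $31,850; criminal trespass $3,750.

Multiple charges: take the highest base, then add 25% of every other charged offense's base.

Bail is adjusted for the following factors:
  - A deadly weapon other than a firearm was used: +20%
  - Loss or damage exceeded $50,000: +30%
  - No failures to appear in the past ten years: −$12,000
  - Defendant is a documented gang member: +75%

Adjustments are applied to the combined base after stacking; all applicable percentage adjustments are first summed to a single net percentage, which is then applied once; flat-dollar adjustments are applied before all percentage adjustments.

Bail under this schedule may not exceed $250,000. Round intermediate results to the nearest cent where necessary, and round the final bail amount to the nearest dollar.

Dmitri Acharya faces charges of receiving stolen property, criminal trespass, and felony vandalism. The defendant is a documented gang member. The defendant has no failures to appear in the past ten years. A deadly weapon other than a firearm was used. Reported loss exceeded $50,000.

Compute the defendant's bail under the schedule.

Base amounts from the schedule: receiving stolen property $23,250; criminal trespass $3,750; felony vandalism $31,850.
Stacking rule: highest base plus 25% of each additional charge. Highest is felony vandalism at $31,850. Additional: $23,250 × 25% = $5,812.50; $3,750 × 25% = $937.50. Combined base = $31,850 + $6,750 = $38,600.
No failures to appear in the past ten years (−$12,000 flat): $38,600 − $12,000 = $26,600.
Net percentage adjustment: +20% +30% +75% = +125%. $26,600 × 2.25 = $59,850.
$59,850 is within the $250,000 maximum.

$59,850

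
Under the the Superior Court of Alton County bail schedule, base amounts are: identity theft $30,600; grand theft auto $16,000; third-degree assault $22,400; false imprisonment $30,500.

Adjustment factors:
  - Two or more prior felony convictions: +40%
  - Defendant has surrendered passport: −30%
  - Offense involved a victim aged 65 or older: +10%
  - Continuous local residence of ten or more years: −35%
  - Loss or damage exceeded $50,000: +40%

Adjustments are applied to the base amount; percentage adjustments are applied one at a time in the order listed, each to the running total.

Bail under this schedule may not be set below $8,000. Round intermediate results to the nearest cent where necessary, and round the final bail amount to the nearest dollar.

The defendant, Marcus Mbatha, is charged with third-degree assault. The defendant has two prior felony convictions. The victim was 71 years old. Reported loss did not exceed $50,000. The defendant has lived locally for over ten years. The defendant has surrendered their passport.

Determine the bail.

Base amounts from the schedule: third-degree assault $22,400.
Single charge. Combined base = $22,400.
Two or more prior felony convictions (+40%): $22,400 × 1.4 = $31,360.
Defendant has surrendered passport (−30%): $31,360 × 0.7 = $21,952.
Offense involved a victim aged 65 or older (+10%): $21,952 × 1.1 = $24,147.20.
Continuous local residence of ten or more years (−35%): $24,147.20 × 0.65 = $15,695.68.
$15,695.68 is at or above the $8,000 minimum.
Rounded to the nearest dollar: $15,696.

$15,696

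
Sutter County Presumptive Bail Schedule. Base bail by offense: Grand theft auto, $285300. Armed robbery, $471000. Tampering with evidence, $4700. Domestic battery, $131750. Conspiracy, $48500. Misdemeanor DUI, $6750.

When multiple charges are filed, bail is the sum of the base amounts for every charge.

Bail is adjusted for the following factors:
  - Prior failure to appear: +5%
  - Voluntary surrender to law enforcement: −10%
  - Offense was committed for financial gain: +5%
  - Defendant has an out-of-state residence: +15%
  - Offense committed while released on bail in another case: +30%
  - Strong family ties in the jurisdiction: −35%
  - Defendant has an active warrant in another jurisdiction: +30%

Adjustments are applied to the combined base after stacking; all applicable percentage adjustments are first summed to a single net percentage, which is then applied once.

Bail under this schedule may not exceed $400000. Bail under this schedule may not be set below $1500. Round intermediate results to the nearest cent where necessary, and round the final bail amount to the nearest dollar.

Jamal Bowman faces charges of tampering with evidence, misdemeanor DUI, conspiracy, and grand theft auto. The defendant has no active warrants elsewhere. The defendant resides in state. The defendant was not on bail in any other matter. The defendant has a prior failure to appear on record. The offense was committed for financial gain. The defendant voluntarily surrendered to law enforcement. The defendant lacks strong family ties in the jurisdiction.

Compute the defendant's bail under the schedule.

$345250

Base amounts from the schedule: tampering with evidence $4700; misdemeanor DUI $6750; conspiracy $48500; grand theft auto $285300.
Stacking rule: sum of all bases. $4700 + $6750 + $48500 + $285300 = $345250.
Net percentage adjustment: +5% −10% +5% = +0%. $345250 × 1 = $345250.
$345250 is within the $400000 maximum.
$345250 is at or above the $1500 minimum.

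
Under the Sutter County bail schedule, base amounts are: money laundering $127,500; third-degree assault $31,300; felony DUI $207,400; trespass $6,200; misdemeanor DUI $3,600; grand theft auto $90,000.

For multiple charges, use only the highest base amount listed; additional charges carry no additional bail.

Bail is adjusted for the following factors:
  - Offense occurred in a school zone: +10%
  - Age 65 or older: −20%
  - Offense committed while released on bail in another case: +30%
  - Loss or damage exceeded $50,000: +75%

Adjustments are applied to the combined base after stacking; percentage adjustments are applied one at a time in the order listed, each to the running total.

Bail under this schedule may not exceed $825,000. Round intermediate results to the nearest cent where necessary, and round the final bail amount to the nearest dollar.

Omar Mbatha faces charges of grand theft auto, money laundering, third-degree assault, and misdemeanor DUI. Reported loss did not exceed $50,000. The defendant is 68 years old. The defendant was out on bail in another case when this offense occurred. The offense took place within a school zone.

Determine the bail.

Base amounts from the schedule: grand theft auto $90,000; money laundering $127,500; third-degree assault $31,300; misdemeanor DUI $3,600.
Stacking rule: use the highest base only. Highest is money laundering at $127,500. Combined base = $127,500.
Offense occurred in a school zone (+10%): $127,500 × 1.1 = $140,250.
Age 65 or older (−20%): $140,250 × 0.8 = $112,200.
Offense committed while released on bail in another case (+30%): $112,200 × 1.3 = $145,860.
$145,860 is within the $825,000 maximum.

$145,860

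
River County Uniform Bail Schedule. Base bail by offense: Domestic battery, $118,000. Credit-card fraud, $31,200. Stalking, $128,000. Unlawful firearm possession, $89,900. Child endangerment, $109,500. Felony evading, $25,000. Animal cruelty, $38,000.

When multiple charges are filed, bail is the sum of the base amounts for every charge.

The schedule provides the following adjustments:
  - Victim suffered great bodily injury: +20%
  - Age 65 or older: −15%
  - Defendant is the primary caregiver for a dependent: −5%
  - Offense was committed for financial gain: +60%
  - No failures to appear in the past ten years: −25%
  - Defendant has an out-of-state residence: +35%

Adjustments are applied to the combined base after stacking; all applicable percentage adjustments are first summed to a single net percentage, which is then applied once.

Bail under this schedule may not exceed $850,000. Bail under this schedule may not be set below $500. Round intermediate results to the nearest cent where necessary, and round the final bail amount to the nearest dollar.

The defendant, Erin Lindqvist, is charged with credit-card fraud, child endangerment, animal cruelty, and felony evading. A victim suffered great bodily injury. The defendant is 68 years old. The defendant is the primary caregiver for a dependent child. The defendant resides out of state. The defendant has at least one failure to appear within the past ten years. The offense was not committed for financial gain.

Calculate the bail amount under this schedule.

$274,995

Base amounts from the schedule: credit-card fraud $31,200; child endangerment $109,500; animal cruelty $38,000; felony evading $25,000.
Stacking rule: sum of all bases. $31,200 + $109,500 + $38,000 + $25,000 = $203,700.
Net percentage adjustment: +20% −15% −5% +35% = +35%. $203,700 × 1.35 = $274,995.
$274,995 is within the $850,000 maximum.
$274,995 is at or above the $500 minimum.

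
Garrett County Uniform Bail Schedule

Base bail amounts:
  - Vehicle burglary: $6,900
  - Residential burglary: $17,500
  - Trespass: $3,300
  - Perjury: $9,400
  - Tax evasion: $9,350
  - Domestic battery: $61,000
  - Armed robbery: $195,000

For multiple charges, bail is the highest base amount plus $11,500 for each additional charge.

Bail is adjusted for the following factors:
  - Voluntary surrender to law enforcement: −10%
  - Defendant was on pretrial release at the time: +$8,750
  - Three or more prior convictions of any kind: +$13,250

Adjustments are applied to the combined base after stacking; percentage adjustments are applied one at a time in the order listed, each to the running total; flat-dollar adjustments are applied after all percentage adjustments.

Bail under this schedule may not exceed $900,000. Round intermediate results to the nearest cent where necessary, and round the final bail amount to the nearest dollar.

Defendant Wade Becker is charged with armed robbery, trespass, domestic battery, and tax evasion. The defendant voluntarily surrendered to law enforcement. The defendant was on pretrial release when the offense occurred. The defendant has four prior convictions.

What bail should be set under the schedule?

$228,550

Base amounts from the schedule: armed robbery $195,000; trespass $3,300; domestic battery $61,000; tax evasion $9,350.
Stacking rule: highest base plus $11,500 per additional charge. Highest is armed robbery at $195,000; 3 additional charges → +$34,500. Combined base = $229,500.
Voluntary surrender to law enforcement (−10%): $229,500 × 0.9 = $206,550.
Defendant was on pretrial release at the time (+$8,750 flat): $206,550 + $8,750 = $215,300.
Three or more prior convictions of any kind (+$13,250 flat): $215,300 + $13,250 = $228,550.
$228,550 is within the $900,000 maximum.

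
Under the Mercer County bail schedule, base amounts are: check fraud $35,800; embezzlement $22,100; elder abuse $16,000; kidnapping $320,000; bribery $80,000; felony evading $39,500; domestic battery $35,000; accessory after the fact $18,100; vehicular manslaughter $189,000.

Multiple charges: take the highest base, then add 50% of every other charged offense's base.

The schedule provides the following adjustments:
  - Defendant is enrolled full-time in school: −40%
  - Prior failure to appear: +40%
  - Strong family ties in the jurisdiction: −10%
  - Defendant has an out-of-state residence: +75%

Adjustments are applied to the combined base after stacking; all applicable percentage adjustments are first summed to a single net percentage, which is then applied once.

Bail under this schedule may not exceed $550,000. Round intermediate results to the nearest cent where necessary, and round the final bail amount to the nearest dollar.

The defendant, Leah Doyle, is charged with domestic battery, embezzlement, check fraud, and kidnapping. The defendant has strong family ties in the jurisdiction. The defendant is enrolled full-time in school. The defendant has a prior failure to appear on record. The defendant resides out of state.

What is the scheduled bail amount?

Base amounts from the schedule: domestic battery $35,000; embezzlement $22,100; check fraud $35,800; kidnapping $320,000.
Stacking rule: highest base plus 50% of each additional charge. Highest is kidnapping at $320,000. Additional: $35,000 × 50% = $17,500; $22,100 × 50% = $11,050; $35,800 × 50% = $17,900. Combined base = $320,000 + $46,450 = $366,450.
Net percentage adjustment: −40% +40% −10% +75% = +65%. $366,450 × 1.65 = $604,642.50.
Result $604,642.50 exceeds the maximum of $550,000; bail is capped at $550,000.

$550,000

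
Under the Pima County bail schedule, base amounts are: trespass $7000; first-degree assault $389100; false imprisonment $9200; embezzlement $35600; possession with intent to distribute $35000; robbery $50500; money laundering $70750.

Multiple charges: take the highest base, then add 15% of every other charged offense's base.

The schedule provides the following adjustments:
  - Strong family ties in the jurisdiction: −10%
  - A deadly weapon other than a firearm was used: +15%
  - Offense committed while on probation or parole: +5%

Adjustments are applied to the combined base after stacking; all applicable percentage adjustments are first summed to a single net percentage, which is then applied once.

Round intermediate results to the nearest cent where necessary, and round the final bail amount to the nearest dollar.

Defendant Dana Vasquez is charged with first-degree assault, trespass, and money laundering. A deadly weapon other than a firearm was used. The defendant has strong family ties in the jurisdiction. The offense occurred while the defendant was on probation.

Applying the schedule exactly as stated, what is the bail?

Base amounts from the schedule: first-degree assault $389100; trespass $7000; money laundering $70750.
Stacking rule: highest base plus 15% of each additional charge. Highest is first-degree assault at $389100. Additional: $7000 × 15% = $1050; $70750 × 15% = $10612.50. Combined base = $389100 + $11662.50 = $400762.50.
Net percentage adjustment: −10% +15% +5% = +10%. $400762.50 × 1.1 = $440838.75.
Rounded to the nearest dollar: $440839.

$440839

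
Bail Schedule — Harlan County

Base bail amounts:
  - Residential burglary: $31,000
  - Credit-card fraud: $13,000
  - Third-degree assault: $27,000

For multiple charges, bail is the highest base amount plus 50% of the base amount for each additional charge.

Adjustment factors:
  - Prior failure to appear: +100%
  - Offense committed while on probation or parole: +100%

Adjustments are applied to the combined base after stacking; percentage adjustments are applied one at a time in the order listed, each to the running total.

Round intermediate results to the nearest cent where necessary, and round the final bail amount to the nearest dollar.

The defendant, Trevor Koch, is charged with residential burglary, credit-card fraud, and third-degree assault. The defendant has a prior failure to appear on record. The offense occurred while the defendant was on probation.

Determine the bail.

$204,000

Base amounts from the schedule: residential burglary $31,000; credit-card fraud $13,000; third-degree assault $27,000.
Stacking rule: highest base plus 50% of each additional charge. Highest is residential burglary at $31,000. Additional: $13,000 × 50% = $6,500; $27,000 × 50% = $13,500. Combined base = $31,000 + $20,000 = $51,000.
Prior failure to appear (+100%): $51,000 × 2 = $102,000.
Offense committed while on probation or parole (+100%): $102,000 × 2 = $204,000.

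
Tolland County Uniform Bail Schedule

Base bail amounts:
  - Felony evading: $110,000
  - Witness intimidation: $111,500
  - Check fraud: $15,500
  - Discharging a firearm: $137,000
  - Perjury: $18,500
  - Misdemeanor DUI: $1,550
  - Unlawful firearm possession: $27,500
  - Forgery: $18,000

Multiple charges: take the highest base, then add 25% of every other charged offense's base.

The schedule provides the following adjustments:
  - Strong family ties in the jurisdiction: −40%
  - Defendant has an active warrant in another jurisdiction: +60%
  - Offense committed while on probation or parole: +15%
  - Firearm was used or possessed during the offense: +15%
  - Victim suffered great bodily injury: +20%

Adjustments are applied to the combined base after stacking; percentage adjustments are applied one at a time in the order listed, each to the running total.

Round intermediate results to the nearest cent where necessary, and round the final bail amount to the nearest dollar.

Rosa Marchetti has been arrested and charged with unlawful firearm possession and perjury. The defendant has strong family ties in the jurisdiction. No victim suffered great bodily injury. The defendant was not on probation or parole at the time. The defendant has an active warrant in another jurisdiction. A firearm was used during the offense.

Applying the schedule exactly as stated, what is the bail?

Base amounts from the schedule: unlawful firearm possession $27,500; perjury $18,500.
Stacking rule: highest base plus 25% of each additional charge. Highest is unlawful firearm possession at $27,500. Additional: $18,500 × 25% = $4,625. Combined base = $27,500 + $4,625 = $32,125.
Strong family ties in the jurisdiction (−40%): $32,125 × 0.6 = $19,275.
Defendant has an active warrant in another jurisdiction (+60%): $19,275 × 1.6 = $30,840.
Firearm was used or possessed during the offense (+15%): $30,840 × 1.15 = $35,466.

$35,466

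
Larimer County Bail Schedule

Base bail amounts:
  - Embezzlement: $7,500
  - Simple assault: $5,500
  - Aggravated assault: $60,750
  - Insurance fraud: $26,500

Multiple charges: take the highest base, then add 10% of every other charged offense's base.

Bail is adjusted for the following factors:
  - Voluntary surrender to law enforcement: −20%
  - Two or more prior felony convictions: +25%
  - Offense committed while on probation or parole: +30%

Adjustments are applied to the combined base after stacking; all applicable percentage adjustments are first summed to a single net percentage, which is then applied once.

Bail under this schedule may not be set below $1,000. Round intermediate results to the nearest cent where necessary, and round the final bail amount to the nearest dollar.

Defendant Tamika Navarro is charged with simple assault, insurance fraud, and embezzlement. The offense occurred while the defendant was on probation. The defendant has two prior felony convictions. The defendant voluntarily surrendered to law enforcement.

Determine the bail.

$37,530

Base amounts from the schedule: simple assault $5,500; insurance fraud $26,500; embezzlement $7,500.
Stacking rule: highest base plus 10% of each additional charge. Highest is insurance fraud at $26,500. Additional: $5,500 × 10% = $550; $7,500 × 10% = $750. Combined base = $26,500 + $1,300 = $27,800.
Net percentage adjustment: −20% +25% +30% = +35%. $27,800 × 1.35 = $37,530.
$37,530 is at or above the $1,000 minimum.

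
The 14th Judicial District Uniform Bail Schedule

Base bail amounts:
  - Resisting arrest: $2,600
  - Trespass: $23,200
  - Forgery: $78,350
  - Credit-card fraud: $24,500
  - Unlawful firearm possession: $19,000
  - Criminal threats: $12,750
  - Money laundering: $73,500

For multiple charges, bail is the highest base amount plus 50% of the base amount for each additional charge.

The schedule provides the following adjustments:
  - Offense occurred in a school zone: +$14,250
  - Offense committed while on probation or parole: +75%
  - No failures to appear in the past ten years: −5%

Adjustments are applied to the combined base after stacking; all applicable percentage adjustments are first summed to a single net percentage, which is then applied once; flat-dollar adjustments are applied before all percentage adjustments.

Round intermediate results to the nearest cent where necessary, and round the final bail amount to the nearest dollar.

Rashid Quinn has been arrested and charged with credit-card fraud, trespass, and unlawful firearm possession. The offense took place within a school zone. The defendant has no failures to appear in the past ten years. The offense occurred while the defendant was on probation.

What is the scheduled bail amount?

$101,745

Base amounts from the schedule: credit-card fraud $24,500; trespass $23,200; unlawful firearm possession $19,000.
Stacking rule: highest base plus 50% of each additional charge. Highest is credit-card fraud at $24,500. Additional: $23,200 × 50% = $11,600; $19,000 × 50% = $9,500. Combined base = $24,500 + $21,100 = $45,600.
Offense occurred in a school zone (+$14,250 flat): $45,600 + $14,250 = $59,850.
Net percentage adjustment: +75% −5% = +70%. $59,850 × 1.7 = $101,745.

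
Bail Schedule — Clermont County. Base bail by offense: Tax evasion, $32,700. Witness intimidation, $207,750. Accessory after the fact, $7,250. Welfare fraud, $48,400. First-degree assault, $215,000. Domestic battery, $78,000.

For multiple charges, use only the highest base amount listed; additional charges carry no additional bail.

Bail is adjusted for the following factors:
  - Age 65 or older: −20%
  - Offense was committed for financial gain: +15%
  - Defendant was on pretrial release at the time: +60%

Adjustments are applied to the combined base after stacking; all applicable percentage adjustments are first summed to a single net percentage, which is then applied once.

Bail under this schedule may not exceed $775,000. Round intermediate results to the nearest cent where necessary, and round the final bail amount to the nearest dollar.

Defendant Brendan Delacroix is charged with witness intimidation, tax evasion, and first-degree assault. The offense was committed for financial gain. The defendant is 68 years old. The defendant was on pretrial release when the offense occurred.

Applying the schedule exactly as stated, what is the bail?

$333,250

Base amounts from the schedule: witness intimidation $207,750; tax evasion $32,700; first-degree assault $215,000.
Stacking rule: use the highest base only. Highest is first-degree assault at $215,000. Combined base = $215,000.
Net percentage adjustment: −20% +15% +60% = +55%. $215,000 × 1.55 = $333,250.
$333,250 is within the $775,000 maximum.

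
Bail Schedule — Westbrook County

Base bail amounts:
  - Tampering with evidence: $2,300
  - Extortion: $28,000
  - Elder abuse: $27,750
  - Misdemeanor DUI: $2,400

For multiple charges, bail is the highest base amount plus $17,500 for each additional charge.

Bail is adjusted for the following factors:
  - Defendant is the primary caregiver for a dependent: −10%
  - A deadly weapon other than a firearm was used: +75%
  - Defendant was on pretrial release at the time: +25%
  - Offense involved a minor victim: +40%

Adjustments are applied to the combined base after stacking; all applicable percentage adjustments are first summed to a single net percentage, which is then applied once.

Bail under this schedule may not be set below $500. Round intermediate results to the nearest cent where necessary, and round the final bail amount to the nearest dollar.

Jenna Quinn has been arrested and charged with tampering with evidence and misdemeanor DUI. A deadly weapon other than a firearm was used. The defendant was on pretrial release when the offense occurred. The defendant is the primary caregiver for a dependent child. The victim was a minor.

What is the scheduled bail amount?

$45,770

Base amounts from the schedule: tampering with evidence $2,300; misdemeanor DUI $2,400.
Stacking rule: highest base plus $17,500 per additional charge. Highest is misdemeanor DUI at $2,400; 1 additional charge → +$17,500. Combined base = $19,900.
Net percentage adjustment: −10% +75% +25% +40% = +130%. $19,900 × 2.3 = $45,770.
$45,770 is at or above the $500 minimum.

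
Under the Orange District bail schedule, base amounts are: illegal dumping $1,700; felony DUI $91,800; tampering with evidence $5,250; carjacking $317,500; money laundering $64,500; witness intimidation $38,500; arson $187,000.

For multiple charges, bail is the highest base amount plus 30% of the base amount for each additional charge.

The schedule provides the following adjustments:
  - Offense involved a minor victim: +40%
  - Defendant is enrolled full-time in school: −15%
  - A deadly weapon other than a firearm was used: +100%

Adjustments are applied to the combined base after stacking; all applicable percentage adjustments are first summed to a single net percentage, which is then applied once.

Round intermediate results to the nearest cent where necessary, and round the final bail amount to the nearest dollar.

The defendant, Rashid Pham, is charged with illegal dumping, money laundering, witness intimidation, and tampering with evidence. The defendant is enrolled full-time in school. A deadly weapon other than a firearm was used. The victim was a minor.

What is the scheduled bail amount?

Base amounts from the schedule: illegal dumping $1,700; money laundering $64,500; witness intimidation $38,500; tampering with evidence $5,250.
Stacking rule: highest base plus 30% of each additional charge. Highest is money laundering at $64,500. Additional: $1,700 × 30% = $510; $38,500 × 30% = $11,550; $5,250 × 30% = $1,575. Combined base = $64,500 + $13,635 = $78,135.
Net percentage adjustment: +40% −15% +100% = +125%. $78,135 × 2.25 = $175,803.75.
Rounded to the nearest dollar: $175,804.

$175,804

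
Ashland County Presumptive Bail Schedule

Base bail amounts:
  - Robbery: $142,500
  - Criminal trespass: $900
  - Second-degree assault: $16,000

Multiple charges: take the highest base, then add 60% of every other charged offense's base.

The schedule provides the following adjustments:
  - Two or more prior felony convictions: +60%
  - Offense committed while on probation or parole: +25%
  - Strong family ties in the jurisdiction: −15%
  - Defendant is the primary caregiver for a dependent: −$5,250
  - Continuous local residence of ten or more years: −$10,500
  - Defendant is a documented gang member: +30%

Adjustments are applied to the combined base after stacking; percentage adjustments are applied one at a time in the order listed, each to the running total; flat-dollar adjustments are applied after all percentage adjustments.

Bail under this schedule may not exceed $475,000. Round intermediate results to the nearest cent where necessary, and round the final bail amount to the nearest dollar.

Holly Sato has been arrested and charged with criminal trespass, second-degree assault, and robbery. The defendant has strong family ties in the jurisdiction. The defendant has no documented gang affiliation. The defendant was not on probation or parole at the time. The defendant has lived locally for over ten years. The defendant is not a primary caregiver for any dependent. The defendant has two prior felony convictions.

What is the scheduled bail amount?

Base amounts from the schedule: criminal trespass $900; second-degree assault $16,000; robbery $142,500.
Stacking rule: highest base plus 60% of each additional charge. Highest is robbery at $142,500. Additional: $900 × 60% = $540; $16,000 × 60% = $9,600. Combined base = $142,500 + $10,140 = $152,640.
Two or more prior felony convictions (+60%): $152,640 × 1.6 = $244,224.
Strong family ties in the jurisdiction (−15%): $244,224 × 0.85 = $207,590.40.
Continuous local residence of ten or more years (−$10,500 flat): $207,590.40 − $10,500 = $197,090.40.
$197,090.40 is within the $475,000 maximum.
Rounded to the nearest dollar: $197,090.

$197,090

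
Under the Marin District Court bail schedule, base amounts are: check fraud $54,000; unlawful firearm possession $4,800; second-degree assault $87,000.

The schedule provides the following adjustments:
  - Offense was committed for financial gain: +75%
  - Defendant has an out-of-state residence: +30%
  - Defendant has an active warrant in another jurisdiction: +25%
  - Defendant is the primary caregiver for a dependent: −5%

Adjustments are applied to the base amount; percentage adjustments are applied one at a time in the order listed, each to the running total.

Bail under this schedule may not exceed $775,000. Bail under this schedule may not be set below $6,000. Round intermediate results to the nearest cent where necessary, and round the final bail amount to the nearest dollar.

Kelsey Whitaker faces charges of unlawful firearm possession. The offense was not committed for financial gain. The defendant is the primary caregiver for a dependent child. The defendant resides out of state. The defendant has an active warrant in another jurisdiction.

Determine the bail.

$7,410

Base amounts from the schedule: unlawful firearm possession $4,800.
Single charge. Combined base = $4,800.
Defendant has an out-of-state residence (+30%): $4,800 × 1.3 = $6,240.
Defendant has an active warrant in another jurisdiction (+25%): $6,240 × 1.25 = $7,800.
Defendant is the primary caregiver for a dependent (−5%): $7,800 × 0.95 = $7,410.
$7,410 is within the $775,000 maximum.
$7,410 is at or above the $6,000 minimum.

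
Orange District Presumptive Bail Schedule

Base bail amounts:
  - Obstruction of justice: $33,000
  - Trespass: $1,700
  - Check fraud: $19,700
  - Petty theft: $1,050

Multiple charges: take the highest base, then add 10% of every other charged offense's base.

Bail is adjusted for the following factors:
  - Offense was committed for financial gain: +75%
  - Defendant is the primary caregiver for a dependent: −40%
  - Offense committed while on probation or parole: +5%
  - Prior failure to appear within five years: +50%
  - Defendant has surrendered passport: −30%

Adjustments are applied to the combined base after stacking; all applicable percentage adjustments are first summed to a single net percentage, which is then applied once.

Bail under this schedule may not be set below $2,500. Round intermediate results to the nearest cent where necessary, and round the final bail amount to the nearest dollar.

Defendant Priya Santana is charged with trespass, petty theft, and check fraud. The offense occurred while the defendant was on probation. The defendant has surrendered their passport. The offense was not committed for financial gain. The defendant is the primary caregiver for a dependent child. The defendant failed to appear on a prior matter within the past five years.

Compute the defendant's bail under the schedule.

Base amounts from the schedule: trespass $1,700; petty theft $1,050; check fraud $19,700.
Stacking rule: highest base plus 10% of each additional charge. Highest is check fraud at $19,700. Additional: $1,700 × 10% = $170; $1,050 × 10% = $105. Combined base = $19,700 + $275 = $19,975.
Net percentage adjustment: −40% +5% +50% −30% = −15%. $19,975 × 0.85 = $16,978.75.
$16,978.75 is at or above the $2,500 minimum.
Rounded to the nearest dollar: $16,979.

$16,979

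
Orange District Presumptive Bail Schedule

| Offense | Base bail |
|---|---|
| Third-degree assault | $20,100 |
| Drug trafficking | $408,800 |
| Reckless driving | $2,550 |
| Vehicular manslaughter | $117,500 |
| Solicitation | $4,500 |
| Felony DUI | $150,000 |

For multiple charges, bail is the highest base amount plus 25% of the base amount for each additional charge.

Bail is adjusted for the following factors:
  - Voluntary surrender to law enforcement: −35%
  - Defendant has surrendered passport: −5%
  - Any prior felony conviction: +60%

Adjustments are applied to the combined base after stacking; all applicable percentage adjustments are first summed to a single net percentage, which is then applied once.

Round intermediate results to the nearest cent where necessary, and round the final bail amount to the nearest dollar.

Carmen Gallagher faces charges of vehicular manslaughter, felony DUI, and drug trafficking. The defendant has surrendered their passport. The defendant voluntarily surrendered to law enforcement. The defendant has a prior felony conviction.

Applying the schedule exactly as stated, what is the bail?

Base amounts from the schedule: vehicular manslaughter $117,500; felony DUI $150,000; drug trafficking $408,800.
Stacking rule: highest base plus 25% of each additional charge. Highest is drug trafficking at $408,800. Additional: $117,500 × 25% = $29,375; $150,000 × 25% = $37,500. Combined base = $408,800 + $66,875 = $475,675.
Net percentage adjustment: −35% −5% +60% = +20%. $475,675 × 1.2 = $570,810.

$570,810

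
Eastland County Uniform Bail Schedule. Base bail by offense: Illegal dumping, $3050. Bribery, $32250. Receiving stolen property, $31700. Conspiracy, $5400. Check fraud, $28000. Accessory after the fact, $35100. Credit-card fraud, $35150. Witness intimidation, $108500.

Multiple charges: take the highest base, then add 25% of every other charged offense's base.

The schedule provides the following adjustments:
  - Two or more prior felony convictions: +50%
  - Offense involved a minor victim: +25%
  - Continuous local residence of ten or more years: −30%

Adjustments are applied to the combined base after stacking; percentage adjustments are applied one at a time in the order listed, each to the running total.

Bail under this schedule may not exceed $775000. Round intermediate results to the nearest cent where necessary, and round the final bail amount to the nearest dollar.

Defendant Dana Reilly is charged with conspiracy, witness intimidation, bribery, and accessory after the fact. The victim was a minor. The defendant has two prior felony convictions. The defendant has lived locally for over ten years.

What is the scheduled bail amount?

Base amounts from the schedule: conspiracy $5400; witness intimidation $108500; bribery $32250; accessory after the fact $35100.
Stacking rule: highest base plus 25% of each additional charge. Highest is witness intimidation at $108500. Additional: $5400 × 25% = $1350; $32250 × 25% = $8062.50; $35100 × 25% = $8775. Combined base = $108500 + $18187.50 = $126687.50.
Two or more prior felony convictions (+50%): $126687.50 × 1.5 = $190031.25.
Offense involved a minor victim (+25%): $190031.25 × 1.25 = $237539.06.
Continuous local residence of ten or more years (−30%): $237539.06 × 0.7 = $166277.34.
$166277.34 is within the $775000 maximum.
Rounded to the nearest dollar: $166277.

$166277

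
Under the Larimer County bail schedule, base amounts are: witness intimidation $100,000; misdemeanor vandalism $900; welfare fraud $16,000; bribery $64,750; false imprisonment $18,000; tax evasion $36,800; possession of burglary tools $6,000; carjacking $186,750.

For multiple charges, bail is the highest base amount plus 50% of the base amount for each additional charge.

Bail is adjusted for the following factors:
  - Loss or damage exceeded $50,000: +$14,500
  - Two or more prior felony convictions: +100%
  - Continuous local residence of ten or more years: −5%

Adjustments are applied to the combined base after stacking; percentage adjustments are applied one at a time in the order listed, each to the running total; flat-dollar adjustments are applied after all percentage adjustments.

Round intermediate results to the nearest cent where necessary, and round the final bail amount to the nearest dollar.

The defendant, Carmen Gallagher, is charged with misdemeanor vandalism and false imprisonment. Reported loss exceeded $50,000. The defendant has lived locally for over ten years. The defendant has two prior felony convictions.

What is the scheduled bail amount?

$49,555

Base amounts from the schedule: misdemeanor vandalism $900; false imprisonment $18,000.
Stacking rule: highest base plus 50% of each additional charge. Highest is false imprisonment at $18,000. Additional: $900 × 50% = $450. Combined base = $18,000 + $450 = $18,450.
Two or more prior felony convictions (+100%): $18,450 × 2 = $36,900.
Continuous local residence of ten or more years (−5%): $36,900 × 0.95 = $35,055.
Loss or damage exceeded $50,000 (+$14,500 flat): $35,055 + $14,500 = $49,555.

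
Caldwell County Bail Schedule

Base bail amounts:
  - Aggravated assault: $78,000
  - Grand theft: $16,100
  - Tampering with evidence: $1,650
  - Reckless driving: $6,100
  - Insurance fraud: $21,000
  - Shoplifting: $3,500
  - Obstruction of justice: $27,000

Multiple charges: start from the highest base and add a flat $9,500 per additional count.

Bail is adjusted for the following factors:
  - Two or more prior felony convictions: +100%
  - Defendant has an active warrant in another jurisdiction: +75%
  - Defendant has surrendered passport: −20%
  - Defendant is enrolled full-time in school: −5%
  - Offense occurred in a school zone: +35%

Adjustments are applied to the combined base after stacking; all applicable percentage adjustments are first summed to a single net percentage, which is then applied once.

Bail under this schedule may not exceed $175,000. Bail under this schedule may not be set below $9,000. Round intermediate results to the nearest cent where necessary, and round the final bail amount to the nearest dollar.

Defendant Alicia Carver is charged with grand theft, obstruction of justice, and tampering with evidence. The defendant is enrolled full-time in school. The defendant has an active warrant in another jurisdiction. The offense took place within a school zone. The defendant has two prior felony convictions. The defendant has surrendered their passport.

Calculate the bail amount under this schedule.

Base amounts from the schedule: grand theft $16,100; obstruction of justice $27,000; tampering with evidence $1,650.
Stacking rule: highest base plus $9,500 per additional charge. Highest is obstruction of justice at $27,000; 2 additional charges → +$19,000. Combined base = $46,000.
Net percentage adjustment: +100% +75% −20% −5% +35% = +185%. $46,000 × 2.85 = $131,100.
$131,100 is within the $175,000 maximum.
$131,100 is at or above the $9,000 minimum.

$131,100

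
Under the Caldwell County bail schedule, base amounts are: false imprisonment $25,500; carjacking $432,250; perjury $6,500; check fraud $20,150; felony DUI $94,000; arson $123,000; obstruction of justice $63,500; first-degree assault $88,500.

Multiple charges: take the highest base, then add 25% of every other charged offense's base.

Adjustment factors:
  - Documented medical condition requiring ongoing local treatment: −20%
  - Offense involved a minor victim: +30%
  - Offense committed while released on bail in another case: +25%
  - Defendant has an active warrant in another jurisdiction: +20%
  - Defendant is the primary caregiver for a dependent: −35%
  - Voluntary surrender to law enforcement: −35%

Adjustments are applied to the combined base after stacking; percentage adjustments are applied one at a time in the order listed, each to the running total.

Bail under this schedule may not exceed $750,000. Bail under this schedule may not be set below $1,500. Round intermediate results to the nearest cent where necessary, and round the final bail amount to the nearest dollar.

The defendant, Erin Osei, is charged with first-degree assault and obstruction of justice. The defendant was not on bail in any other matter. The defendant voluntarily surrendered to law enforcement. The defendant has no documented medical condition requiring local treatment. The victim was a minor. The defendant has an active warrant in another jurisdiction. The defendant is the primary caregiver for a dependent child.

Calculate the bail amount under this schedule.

$68,794

Base amounts from the schedule: first-degree assault $88,500; obstruction of justice $63,500.
Stacking rule: highest base plus 25% of each additional charge. Highest is first-degree assault at $88,500. Additional: $63,500 × 25% = $15,875. Combined base = $88,500 + $15,875 = $104,375.
Offense involved a minor victim (+30%): $104,375 × 1.3 = $135,687.50.
Defendant has an active warrant in another jurisdiction (+20%): $135,687.50 × 1.2 = $162,825.
Defendant is the primary caregiver for a dependent (−35%): $162,825 × 0.65 = $105,836.25.
Voluntary surrender to law enforcement (−35%): $105,836.25 × 0.65 = $68,793.56.
$68,793.56 is within the $750,000 maximum.
$68,793.56 is at or above the $1,500 minimum.
Rounded to the nearest dollar: $68,794.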